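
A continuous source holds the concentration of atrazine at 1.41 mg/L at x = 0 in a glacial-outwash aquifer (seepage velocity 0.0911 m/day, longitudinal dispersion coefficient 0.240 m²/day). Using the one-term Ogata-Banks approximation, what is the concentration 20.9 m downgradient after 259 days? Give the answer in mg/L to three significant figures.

For a continuous step input, C/C₀ ≈ ½·erfc((x−vt)/(2√(Dt))).
vt = 0.0911 × 259 = 23.5949 m and 2√(Dt) = 2√(0.240 × 259) = 15.77 m.
Argument (x−vt)/(2√(Dt)) = (20.9 − 23.5949)/15.77 = -0.1709; ½·erfc(-0.1709) = 0.5955.
C = 1.41 × 0.5955 = 0.840 mg/L.

0.840 mg/L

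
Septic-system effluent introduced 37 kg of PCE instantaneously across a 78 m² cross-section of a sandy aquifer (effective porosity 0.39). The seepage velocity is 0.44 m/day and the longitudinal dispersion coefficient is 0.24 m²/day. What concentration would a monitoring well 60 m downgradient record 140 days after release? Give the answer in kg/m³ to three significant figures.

For an instantaneous plane source, C(x,t) = M/(n_e·A·√(4πDt)) · exp(−(x−vt)²/(4Dt)), with n_e·A the pore (flow) area.
Plume center vt = 0.44 × 140 = 61.6 m, so the well at 60 m is 1.6 m upgradient of the peak.
√(4πDt) = 20.55 m, giving peak height M/(n_e·A·√(4πDt)) = 37/(0.39 × 78 × 20.55) = 0.05919 kg/m³.
(x−vt)²/(4Dt) = (-1.6)²/(4 × 0.24 × 140) = 0.01905; exp(−0.01905) = 0.9811.
C = 0.05919 × 0.9811 = 0.0581 kg/m³.

0.0581 kg/m³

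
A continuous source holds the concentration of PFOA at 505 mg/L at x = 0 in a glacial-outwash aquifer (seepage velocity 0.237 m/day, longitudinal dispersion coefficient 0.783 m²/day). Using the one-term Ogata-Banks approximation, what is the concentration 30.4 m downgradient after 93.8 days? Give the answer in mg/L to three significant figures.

For a continuous step input, C/C₀ ≈ ½·erfc((x−vt)/(2√(Dt))).
vt = 0.237 × 93.8 = 22.2306 m and 2√(Dt) = 2√(0.783 × 93.8) = 17.14 m.
Argument (x−vt)/(2√(Dt)) = (30.4 − 22.2306)/17.14 = 0.4766; ½·erfc(0.4766) = 0.2502.
C = 505 × 0.2502 = 126 mg/L.

126 mg/L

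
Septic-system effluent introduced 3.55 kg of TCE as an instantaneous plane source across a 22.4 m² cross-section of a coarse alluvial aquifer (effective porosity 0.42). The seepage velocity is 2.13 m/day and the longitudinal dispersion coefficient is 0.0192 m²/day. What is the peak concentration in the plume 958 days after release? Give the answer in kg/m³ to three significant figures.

0.0248 kg/m³

The peak of an instantaneous 1D plume sits at x = vt; there the Gaussian factor is 1 and C_max = M/(n_e·A·√(4πDt)), where n_e·A is the pore area the mass is dissolved in.
√(4πDt) = √(4π × 0.0192 × 958) = 15.20 m, so C_max = 3.55/(0.42 × 22.4 × 15.20) = 0.0248 kg/m³.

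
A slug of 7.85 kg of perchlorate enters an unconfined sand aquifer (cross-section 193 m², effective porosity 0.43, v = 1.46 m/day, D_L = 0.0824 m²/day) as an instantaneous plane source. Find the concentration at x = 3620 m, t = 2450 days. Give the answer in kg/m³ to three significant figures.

0.000190 kg/m³

For an instantaneous plane source, C(x,t) = M/(n_e·A·√(4πDt)) · exp(−(x−vt)²/(4Dt)), with n_e·A the pore (flow) area.
Plume center vt = 1.46 × 2450 = 3577 m, so the well at 3620 m is 43 m downgradient of the peak.
√(4πDt) = 50.37 m, giving peak height M/(n_e·A·√(4πDt)) = 7.85/(0.43 × 193 × 50.37) = 0.001878 kg/m³.
(x−vt)²/(4Dt) = (43)²/(4 × 0.0824 × 2450) = 2.290; exp(−2.290) = 0.1013.
C = 0.001878 × 0.1013 = 0.000190 kg/m³.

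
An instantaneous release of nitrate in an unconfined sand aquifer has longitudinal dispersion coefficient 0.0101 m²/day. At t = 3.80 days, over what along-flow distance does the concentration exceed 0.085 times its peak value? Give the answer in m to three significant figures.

The plume is Gaussian with σ = √(2Dt) = √(2 × 0.0101 × 3.80) = 0.2771 m.
C/C_peak = exp(−Δx²/(2σ²)) = 0.085 ⇒ Δx = σ·√(−2 ln 0.085) = 0.2771 × 2.220 = 0.6152 m.
Width = 2Δx = 1.23 m.

1.23 m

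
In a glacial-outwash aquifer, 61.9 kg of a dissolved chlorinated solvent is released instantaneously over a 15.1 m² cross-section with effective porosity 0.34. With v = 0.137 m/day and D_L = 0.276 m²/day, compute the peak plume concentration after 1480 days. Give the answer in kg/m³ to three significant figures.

The peak of an instantaneous 1D plume sits at x = vt; there the Gaussian factor is 1 and C_max = M/(n_e·A·√(4πDt)), where n_e·A is the pore area the mass is dissolved in.
√(4πDt) = √(4π × 0.276 × 1480) = 71.65 m, so C_max = 61.9/(0.34 × 15.1 × 71.65) = 0.168 kg/m³.

0.168 kg/m³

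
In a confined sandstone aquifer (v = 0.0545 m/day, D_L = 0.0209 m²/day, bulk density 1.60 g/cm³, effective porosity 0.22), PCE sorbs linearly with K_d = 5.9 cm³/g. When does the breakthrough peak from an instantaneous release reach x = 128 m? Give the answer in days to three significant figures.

103000 days

Retardation factor R = 1 + ρ_b·K_d/n = 1 + 1.60 × 5.9/0.22 = 43.91.
Sorption retards both mechanisms: v_R = v/R = 0.001241 m/day, D_R = D/R = 0.0004760 m²/day.
Peak time from v_R²t² + 2D_R t − x² = 0: t = (√(D_R² + v_R²x²) − D_R)/v_R².
√(D_R² + v_R²x²) = √(0.0004760² + 0.001241² × 128²) = 0.1588; v_R² = 1.540e-06.
t = (0.1588 − 0.0004760)/1.540e-06 = 103000 days.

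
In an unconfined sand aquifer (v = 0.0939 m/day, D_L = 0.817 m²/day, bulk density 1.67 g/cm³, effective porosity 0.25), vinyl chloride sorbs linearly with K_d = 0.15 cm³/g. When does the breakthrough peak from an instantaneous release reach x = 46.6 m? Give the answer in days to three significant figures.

Retardation factor R = 1 + ρ_b·K_d/n = 1 + 1.67 × 0.15/0.25 = 2.002.
Sorption retards both mechanisms: v_R = v/R = 0.04690 m/day, D_R = D/R = 0.4081 m²/day.
Peak time from v_R²t² + 2D_R t − x² = 0: t = (√(D_R² + v_R²x²) − D_R)/v_R².
√(D_R² + v_R²x²) = √(0.4081² + 0.04690² × 46.6²) = 2.223; v_R² = 0.002200.
t = (2.223 − 0.4081)/0.002200 = 825 days.

825 days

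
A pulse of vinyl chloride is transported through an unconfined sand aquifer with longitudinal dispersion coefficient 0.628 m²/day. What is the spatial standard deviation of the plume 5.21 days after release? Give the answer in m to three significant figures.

Dispersive spreading gives a Gaussian with σ² = 2Dt; advection only shifts the center.
σ = √(2 × 0.628 × 5.21) = 2.56 m.

2.56 m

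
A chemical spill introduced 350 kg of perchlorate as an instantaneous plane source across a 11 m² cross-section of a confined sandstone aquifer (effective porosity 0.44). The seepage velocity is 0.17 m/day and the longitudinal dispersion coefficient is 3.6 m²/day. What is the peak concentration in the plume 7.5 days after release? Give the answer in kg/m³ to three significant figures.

The peak of an instantaneous 1D plume sits at x = vt; there the Gaussian factor is 1 and C_max = M/(n_e·A·√(4πDt)), where n_e·A is the pore area the mass is dissolved in.
√(4πDt) = √(4π × 3.6 × 7.5) = 18.42 m, so C_max = 350/(0.44 × 11 × 18.42) = 3.93 kg/m³.

3.93 kg/m³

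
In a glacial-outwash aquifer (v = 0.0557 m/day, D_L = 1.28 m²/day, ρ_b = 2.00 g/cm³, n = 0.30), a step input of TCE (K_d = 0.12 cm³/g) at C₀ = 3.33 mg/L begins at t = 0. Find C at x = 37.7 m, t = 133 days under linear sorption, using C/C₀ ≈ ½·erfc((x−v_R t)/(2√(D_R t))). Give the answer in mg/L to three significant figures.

0.0243 mg/L

Retardation factor R = 1 + ρ_b·K_d/n = 1 + 2.00 × 0.12/0.30 = 1.800.
Sorption retards both mechanisms: v_R = v/R = 0.03094 m/day, D_R = D/R = 0.7111 m²/day.
v_R·t = 0.03094 × 133 = 4.11502 m; 2√(D_R t) = 19.45 m; argument = (37.7 − 4.11502)/19.45 = 1.727.
C = C₀ × ½·erfc(1.727) = 3.33 × 0.007296 = 0.0243 mg/L.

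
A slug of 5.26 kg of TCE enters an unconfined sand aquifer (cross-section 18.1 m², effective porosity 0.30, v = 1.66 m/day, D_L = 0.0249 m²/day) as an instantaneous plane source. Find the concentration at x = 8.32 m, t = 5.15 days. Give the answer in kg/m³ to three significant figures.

0.689 kg/m³

For an instantaneous plane source, C(x,t) = M/(n_e·A·√(4πDt)) · exp(−(x−vt)²/(4Dt)), with n_e·A the pore (flow) area.
Plume center vt = 1.66 × 5.15 = 8.549 m, so the well at 8.32 m is 0.229 m upgradient of the peak.
√(4πDt) = 1.269 m, giving peak height M/(n_e·A·√(4πDt)) = 5.26/(0.30 × 18.1 × 1.269) = 0.7634 kg/m³.
(x−vt)²/(4Dt) = (-0.229)²/(4 × 0.0249 × 5.15) = 0.1022; exp(−0.1022) = 0.9028.
C = 0.7634 × 0.9028 = 0.689 kg/m³.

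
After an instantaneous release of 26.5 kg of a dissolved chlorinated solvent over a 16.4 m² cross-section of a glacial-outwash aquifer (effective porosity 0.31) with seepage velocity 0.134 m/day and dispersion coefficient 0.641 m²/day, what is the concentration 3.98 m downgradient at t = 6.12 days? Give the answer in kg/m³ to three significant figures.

0.393 kg/m³

For an instantaneous plane source, C(x,t) = M/(n_e·A·√(4πDt)) · exp(−(x−vt)²/(4Dt)), with n_e·A the pore (flow) area.
Plume center vt = 0.134 × 6.12 = 0.82008 m, so the well at 3.98 m is 3.15992 m downgradient of the peak.
√(4πDt) = 7.021 m, giving peak height M/(n_e·A·√(4πDt)) = 26.5/(0.31 × 16.4 × 7.021) = 0.7424 kg/m³.
(x−vt)²/(4Dt) = (3.15992)²/(4 × 0.641 × 6.12) = 0.6363; exp(−0.6363) = 0.5292.
C = 0.7424 × 0.5292 = 0.393 kg/m³.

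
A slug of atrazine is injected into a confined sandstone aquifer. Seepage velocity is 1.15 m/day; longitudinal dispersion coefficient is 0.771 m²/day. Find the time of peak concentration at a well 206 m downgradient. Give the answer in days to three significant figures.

179 days

For the 1D instantaneous-source solution, setting ∂C/∂t = 0 at fixed x gives v²t² + 2Dt − x² = 0, so t = (√(D² + v²x²) − D)/v².
√(D² + v²x²) = √(0.771² + 1.15² × 206²) = 236.9; v² = 1.3225.
t = (236.9 − 0.771)/1.3225 = 179 days (vs. the pure-advection estimate x/v = 179 d).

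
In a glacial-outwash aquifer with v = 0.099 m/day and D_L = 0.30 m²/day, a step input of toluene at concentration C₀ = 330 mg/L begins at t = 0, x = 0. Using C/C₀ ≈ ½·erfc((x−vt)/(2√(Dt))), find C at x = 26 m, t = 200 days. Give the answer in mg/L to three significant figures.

For a continuous step input, C/C₀ ≈ ½·erfc((x−vt)/(2√(Dt))).
vt = 0.099 × 200 = 19.8 m and 2√(Dt) = 2√(0.30 × 200) = 15.49 m.
Argument (x−vt)/(2√(Dt)) = (26 − 19.8)/15.49 = 0.4003; ½·erfc(0.4003) = 0.2857.
C = 330 × 0.2857 = 94.3 mg/L.

94.3 mg/L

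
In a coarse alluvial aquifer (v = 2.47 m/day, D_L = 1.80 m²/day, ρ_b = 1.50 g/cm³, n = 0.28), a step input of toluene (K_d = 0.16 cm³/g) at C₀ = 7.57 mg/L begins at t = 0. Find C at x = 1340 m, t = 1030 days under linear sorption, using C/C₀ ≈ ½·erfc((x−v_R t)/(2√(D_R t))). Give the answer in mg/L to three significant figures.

5.66 mg/L

Retardation factor R = 1 + ρ_b·K_d/n = 1 + 1.50 × 0.16/0.28 = 1.857.
Sorption retards both mechanisms: v_R = v/R = 1.330 m/day, D_R = D/R = 0.9693 m²/day.
v_R·t = 1.330 × 1030 = 1369.9 m; 2√(D_R t) = 63.19 m; argument = (1340 − 1369.9)/63.19 = -0.4732.
C = C₀ × ½·erfc(-0.4732) = 7.57 × 0.7483 = 5.66 mg/L.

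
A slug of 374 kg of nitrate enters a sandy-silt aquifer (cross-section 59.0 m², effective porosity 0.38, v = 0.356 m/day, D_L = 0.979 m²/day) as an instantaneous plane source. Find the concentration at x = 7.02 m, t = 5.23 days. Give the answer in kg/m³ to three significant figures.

For an instantaneous plane source, C(x,t) = M/(n_e·A·√(4πDt)) · exp(−(x−vt)²/(4Dt)), with n_e·A the pore (flow) area.
Plume center vt = 0.356 × 5.23 = 1.86188 m, so the well at 7.02 m is 5.15812 m downgradient of the peak.
√(4πDt) = 8.021 m, giving peak height M/(n_e·A·√(4πDt)) = 374/(0.38 × 59.0 × 8.021) = 2.080 kg/m³.
(x−vt)²/(4Dt) = (5.15812)²/(4 × 0.979 × 5.23) = 1.299; exp(−1.299) = 0.2728.
C = 2.080 × 0.2728 = 0.567 kg/m³.

0.567 kg/m³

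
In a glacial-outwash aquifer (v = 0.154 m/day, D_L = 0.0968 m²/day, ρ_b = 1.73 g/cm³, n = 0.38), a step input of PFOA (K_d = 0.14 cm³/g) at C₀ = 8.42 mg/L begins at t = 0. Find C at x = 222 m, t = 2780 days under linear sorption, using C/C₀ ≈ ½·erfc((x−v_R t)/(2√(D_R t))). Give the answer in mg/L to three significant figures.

Retardation factor R = 1 + ρ_b·K_d/n = 1 + 1.73 × 0.14/0.38 = 1.637.
Sorption retards both mechanisms: v_R = v/R = 0.09407 m/day, D_R = D/R = 0.05913 m²/day.
v_R·t = 0.09407 × 2780 = 261.5146 m; 2√(D_R t) = 25.64 m; argument = (222 − 261.5146)/25.64 = -1.541.
C = C₀ × ½·erfc(-1.541) = 8.42 × 0.9853 = 8.30 mg/L.

8.30 mg/L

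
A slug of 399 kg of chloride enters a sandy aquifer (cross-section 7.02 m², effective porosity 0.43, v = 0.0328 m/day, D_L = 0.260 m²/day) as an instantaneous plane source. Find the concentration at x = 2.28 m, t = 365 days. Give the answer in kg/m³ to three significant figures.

2.99 kg/m³

For an instantaneous plane source, C(x,t) = M/(n_e·A·√(4πDt)) · exp(−(x−vt)²/(4Dt)), with n_e·A the pore (flow) area.
Plume center vt = 0.0328 × 365 = 11.972 m, so the well at 2.28 m is 9.692 m upgradient of the peak.
√(4πDt) = 34.53 m, giving peak height M/(n_e·A·√(4πDt)) = 399/(0.43 × 7.02 × 34.53) = 3.828 kg/m³.
(x−vt)²/(4Dt) = (-9.692)²/(4 × 0.260 × 365) = 0.2475; exp(−0.2475) = 0.7808.
C = 3.828 × 0.7808 = 2.99 kg/m³.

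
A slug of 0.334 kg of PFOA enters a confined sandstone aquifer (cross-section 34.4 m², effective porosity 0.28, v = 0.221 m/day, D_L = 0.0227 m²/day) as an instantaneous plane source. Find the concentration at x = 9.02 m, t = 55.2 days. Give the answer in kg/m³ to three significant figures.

For an instantaneous plane source, C(x,t) = M/(n_e·A·√(4πDt)) · exp(−(x−vt)²/(4Dt)), with n_e·A the pore (flow) area.
Plume center vt = 0.221 × 55.2 = 12.1992 m, so the well at 9.02 m is 3.1792 m upgradient of the peak.
√(4πDt) = 3.968 m, giving peak height M/(n_e·A·√(4πDt)) = 0.334/(0.28 × 34.4 × 3.968) = 0.008739 kg/m³.
(x−vt)²/(4Dt) = (-3.1792)²/(4 × 0.0227 × 55.2) = 2.017; exp(−2.017) = 0.1331.
C = 0.008739 × 0.1331 = 0.00116 kg/m³.

0.00116 kg/m³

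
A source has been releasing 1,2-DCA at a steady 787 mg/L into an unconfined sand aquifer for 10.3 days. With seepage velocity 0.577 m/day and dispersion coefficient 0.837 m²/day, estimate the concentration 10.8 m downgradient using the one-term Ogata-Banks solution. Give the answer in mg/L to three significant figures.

For a continuous step input, C/C₀ ≈ ½·erfc((x−vt)/(2√(Dt))).
vt = 0.577 × 10.3 = 5.9431 m and 2√(Dt) = 2√(0.837 × 10.3) = 5.872 m.
Argument (x−vt)/(2√(Dt)) = (10.8 − 5.9431)/5.872 = 0.8271; ½·erfc(0.8271) = 0.1211.
C = 787 × 0.1211 = 95.3 mg/L.

95.3 mg/L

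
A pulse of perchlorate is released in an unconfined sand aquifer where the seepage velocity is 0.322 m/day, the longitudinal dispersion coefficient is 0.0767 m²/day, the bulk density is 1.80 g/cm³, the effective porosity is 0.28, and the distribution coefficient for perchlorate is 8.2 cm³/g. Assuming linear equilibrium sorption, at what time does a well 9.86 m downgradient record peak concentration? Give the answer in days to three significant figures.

Retardation factor R = 1 + ρ_b·K_d/n = 1 + 1.80 × 8.2/0.28 = 53.71.
Sorption retards both mechanisms: v_R = v/R = 0.005995 m/day, D_R = D/R = 0.001428 m²/day.
Peak time from v_R²t² + 2D_R t − x² = 0: t = (√(D_R² + v_R²x²) − D_R)/v_R².
√(D_R² + v_R²x²) = √(0.001428² + 0.005995² × 9.86²) = 0.05913; v_R² = 3.594e-05.
t = (0.05913 − 0.001428)/3.594e-05 = 1610 days.

1610 days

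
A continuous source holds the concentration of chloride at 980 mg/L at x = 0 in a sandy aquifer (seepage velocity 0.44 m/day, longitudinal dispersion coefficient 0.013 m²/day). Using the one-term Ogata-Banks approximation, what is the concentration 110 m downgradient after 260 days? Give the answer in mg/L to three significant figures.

For a continuous step input, C/C₀ ≈ ½·erfc((x−vt)/(2√(Dt))).
vt = 0.44 × 260 = 114.4 m and 2√(Dt) = 2√(0.013 × 260) = 3.677 m.
Argument (x−vt)/(2√(Dt)) = (110 − 114.4)/3.677 = -1.197; ½·erfc(-1.197) = 0.9548.
C = 980 × 0.9548 = 936 mg/L.

936 mg/L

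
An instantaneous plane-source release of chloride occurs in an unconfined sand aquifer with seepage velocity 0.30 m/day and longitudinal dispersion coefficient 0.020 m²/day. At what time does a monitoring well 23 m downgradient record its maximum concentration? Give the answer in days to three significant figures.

76.4 days

For the 1D instantaneous-source solution, setting ∂C/∂t = 0 at fixed x gives v²t² + 2Dt − x² = 0, so t = (√(D² + v²x²) − D)/v².
√(D² + v²x²) = √(0.020² + 0.30² × 23²) = 6.900; v² = 0.09.
t = (6.900 − 0.020)/0.09 = 76.4 days (vs. the pure-advection estimate x/v = 76.7 d).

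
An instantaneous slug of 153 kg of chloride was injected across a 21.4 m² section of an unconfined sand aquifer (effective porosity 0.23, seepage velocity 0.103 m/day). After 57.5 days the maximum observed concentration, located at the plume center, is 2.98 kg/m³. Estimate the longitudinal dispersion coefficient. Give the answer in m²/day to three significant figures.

At the plume center C_max = M/(n_e·A·√(4πDt)), so D = M²/(4πt·(n_e·A·C_max)²).
n_e·A·C_max = 0.23 × 21.4 × 2.98 = 14.67 kg/m.
D = 153²/(4π × 57.5 × 14.67²) = 0.151 m²/day.

0.151 m²/day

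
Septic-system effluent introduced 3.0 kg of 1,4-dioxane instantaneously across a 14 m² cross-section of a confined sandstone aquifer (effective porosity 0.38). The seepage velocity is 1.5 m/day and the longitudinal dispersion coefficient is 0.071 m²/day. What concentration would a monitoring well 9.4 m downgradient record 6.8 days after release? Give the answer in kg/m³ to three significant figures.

For an instantaneous plane source, C(x,t) = M/(n_e·A·√(4πDt)) · exp(−(x−vt)²/(4Dt)), with n_e·A the pore (flow) area.
Plume center vt = 1.5 × 6.8 = 10.2 m, so the well at 9.4 m is 0.8 m upgradient of the peak.
√(4πDt) = 2.463 m, giving peak height M/(n_e·A·√(4πDt)) = 3.0/(0.38 × 14 × 2.463) = 0.2290 kg/m³.
(x−vt)²/(4Dt) = (-0.8)²/(4 × 0.071 × 6.8) = 0.3314; exp(−0.3314) = 0.7179.
C = 0.2290 × 0.7179 = 0.164 kg/m³.

0.164 kg/m³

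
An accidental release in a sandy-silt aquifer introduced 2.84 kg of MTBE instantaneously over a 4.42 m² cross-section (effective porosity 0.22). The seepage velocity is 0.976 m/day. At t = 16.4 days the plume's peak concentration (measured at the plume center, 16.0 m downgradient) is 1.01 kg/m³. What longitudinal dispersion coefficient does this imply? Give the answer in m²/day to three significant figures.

0.0406 m²/day

At the plume center C_max = M/(n_e·A·√(4πDt)), so D = M²/(4πt·(n_e·A·C_max)²).
n_e·A·C_max = 0.22 × 4.42 × 1.01 = 0.9821 kg/m.
D = 2.84²/(4π × 16.4 × 0.9821²) = 0.0406 m²/day.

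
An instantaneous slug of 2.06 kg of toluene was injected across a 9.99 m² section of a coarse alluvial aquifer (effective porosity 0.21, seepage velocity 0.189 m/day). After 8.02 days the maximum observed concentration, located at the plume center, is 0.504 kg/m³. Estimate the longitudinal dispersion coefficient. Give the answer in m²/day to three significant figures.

0.0377 m²/day

At the plume center C_max = M/(n_e·A·√(4πDt)), so D = M²/(4πt·(n_e·A·C_max)²).
n_e·A·C_max = 0.21 × 9.99 × 0.504 = 1.057 kg/m.
D = 2.06²/(4π × 8.02 × 1.057²) = 0.0377 m²/day.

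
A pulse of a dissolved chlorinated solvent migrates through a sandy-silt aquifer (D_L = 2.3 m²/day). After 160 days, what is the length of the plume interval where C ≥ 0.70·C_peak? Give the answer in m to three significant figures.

45.8 m

The plume is Gaussian with σ = √(2Dt) = √(2 × 2.3 × 160) = 27.13 m.
C/C_peak = exp(−Δx²/(2σ²)) = 0.70 ⇒ Δx = σ·√(−2 ln 0.70) = 27.13 × 0.8446 = 22.91 m.
Width = 2Δx = 45.8 m.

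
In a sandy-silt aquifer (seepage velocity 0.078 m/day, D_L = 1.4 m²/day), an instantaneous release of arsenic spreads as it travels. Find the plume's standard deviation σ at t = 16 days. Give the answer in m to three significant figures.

Dispersive spreading gives a Gaussian with σ² = 2Dt; advection only shifts the center.
σ = √(2 × 1.4 × 16) = 6.69 m.

6.69 m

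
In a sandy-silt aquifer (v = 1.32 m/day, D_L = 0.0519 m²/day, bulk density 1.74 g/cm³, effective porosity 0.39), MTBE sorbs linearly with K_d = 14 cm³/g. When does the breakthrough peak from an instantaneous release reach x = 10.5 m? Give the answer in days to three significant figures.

Retardation factor R = 1 + ρ_b·K_d/n = 1 + 1.74 × 14/0.39 = 63.46.
Sorption retards both mechanisms: v_R = v/R = 0.02080 m/day, D_R = D/R = 0.0008178 m²/day.
Peak time from v_R²t² + 2D_R t − x² = 0: t = (√(D_R² + v_R²x²) − D_R)/v_R².
√(D_R² + v_R²x²) = √(0.0008178² + 0.02080² × 10.5²) = 0.2184; v_R² = 0.0004326.
t = (0.2184 − 0.0008178)/0.0004326 = 503 days.

503 days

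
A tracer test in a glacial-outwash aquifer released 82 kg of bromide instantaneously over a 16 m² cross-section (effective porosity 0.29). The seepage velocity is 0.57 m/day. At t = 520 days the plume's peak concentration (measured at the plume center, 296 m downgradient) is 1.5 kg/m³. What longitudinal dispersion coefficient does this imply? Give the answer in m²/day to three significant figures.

0.0212 m²/day

At the plume center C_max = M/(n_e·A·√(4πDt)), so D = M²/(4πt·(n_e·A·C_max)²).
n_e·A·C_max = 0.29 × 16 × 1.5 = 6.960 kg/m.
D = 82²/(4π × 520 × 6.960²) = 0.0212 m²/day.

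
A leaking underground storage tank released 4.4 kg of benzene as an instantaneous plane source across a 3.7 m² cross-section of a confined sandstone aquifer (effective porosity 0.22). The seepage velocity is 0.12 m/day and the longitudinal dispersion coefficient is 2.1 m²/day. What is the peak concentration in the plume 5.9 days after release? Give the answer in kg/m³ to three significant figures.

The peak of an instantaneous 1D plume sits at x = vt; there the Gaussian factor is 1 and C_max = M/(n_e·A·√(4πDt)), where n_e·A is the pore area the mass is dissolved in.
√(4πDt) = √(4π × 2.1 × 5.9) = 12.48 m, so C_max = 4.4/(0.22 × 3.7 × 12.48) = 0.433 kg/m³.

0.433 kg/m³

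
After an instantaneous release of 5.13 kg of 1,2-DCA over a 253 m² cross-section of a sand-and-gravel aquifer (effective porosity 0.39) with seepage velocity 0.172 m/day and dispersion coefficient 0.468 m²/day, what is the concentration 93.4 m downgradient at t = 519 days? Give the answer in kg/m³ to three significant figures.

0.000925 kg/m³

For an instantaneous plane source, C(x,t) = M/(n_e·A·√(4πDt)) · exp(−(x−vt)²/(4Dt)), with n_e·A the pore (flow) area.
Plume center vt = 0.172 × 519 = 89.268 m, so the well at 93.4 m is 4.132 m downgradient of the peak.
√(4πDt) = 55.25 m, giving peak height M/(n_e·A·√(4πDt)) = 5.13/(0.39 × 253 × 55.25) = 0.0009410 kg/m³.
(x−vt)²/(4Dt) = (4.132)²/(4 × 0.468 × 519) = 0.01757; exp(−0.01757) = 0.9826.
C = 0.0009410 × 0.9826 = 0.000925 kg/m³.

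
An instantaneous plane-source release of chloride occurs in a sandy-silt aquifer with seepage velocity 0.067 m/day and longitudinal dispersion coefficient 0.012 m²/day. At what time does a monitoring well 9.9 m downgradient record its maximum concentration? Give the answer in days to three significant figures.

For the 1D instantaneous-source solution, setting ∂C/∂t = 0 at fixed x gives v²t² + 2Dt − x² = 0, so t = (√(D² + v²x²) − D)/v².
√(D² + v²x²) = √(0.012² + 0.067² × 9.9²) = 0.6634; v² = 0.004489.
t = (0.6634 − 0.012)/0.004489 = 145 days (vs. the pure-advection estimate x/v = 148 d).

145 days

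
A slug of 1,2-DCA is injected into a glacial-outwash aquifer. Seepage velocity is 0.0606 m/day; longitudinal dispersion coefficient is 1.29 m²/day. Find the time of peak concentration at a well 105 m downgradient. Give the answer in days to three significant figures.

1420 days

For the 1D instantaneous-source solution, setting ∂C/∂t = 0 at fixed x gives v²t² + 2Dt − x² = 0, so t = (√(D² + v²x²) − D)/v².
√(D² + v²x²) = √(1.29² + 0.0606² × 105²) = 6.492; v² = 0.00367236.
t = (6.492 − 1.29)/0.00367236 = 1420 days (vs. the pure-advection estimate x/v = 1730 d).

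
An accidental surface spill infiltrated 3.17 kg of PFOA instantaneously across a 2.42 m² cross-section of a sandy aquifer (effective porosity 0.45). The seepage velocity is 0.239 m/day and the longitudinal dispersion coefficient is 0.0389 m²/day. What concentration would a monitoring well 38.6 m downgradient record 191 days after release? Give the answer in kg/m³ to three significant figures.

For an instantaneous plane source, C(x,t) = M/(n_e·A·√(4πDt)) · exp(−(x−vt)²/(4Dt)), with n_e·A the pore (flow) area.
Plume center vt = 0.239 × 191 = 45.649 m, so the well at 38.6 m is 7.049 m upgradient of the peak.
√(4πDt) = 9.663 m, giving peak height M/(n_e·A·√(4πDt)) = 3.17/(0.45 × 2.42 × 9.663) = 0.3012 kg/m³.
(x−vt)²/(4Dt) = (-7.049)²/(4 × 0.0389 × 191) = 1.672; exp(−1.672) = 0.1879.
C = 0.3012 × 0.1879 = 0.0566 kg/m³.

0.0566 kg/m³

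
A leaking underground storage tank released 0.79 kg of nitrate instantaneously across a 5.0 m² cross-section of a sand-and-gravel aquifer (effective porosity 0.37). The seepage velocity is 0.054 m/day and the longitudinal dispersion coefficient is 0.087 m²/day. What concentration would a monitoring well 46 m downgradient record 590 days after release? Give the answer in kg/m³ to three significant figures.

For an instantaneous plane source, C(x,t) = M/(n_e·A·√(4πDt)) · exp(−(x−vt)²/(4Dt)), with n_e·A the pore (flow) area.
Plume center vt = 0.054 × 590 = 31.86 m, so the well at 46 m is 14.14 m downgradient of the peak.
√(4πDt) = 25.40 m, giving peak height M/(n_e·A·√(4πDt)) = 0.79/(0.37 × 5.0 × 25.40) = 0.01681 kg/m³.
(x−vt)²/(4Dt) = (14.14)²/(4 × 0.087 × 590) = 0.9738; exp(−0.9738) = 0.3776.
C = 0.01681 × 0.3776 = 0.00635 kg/m³.

0.00635 kg/m³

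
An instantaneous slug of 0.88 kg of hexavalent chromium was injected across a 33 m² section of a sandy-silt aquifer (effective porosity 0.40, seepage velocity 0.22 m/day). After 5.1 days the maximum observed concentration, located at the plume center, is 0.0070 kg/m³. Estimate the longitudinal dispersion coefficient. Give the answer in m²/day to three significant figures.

At the plume center C_max = M/(n_e·A·√(4πDt)), so D = M²/(4πt·(n_e·A·C_max)²).
n_e·A·C_max = 0.40 × 33 × 0.0070 = 0.09240 kg/m.
D = 0.88²/(4π × 5.1 × 0.09240²) = 1.42 m²/day.

1.42 m²/day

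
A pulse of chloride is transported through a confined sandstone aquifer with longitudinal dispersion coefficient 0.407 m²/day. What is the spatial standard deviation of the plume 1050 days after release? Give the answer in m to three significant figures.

29.2 m

Dispersive spreading gives a Gaussian with σ² = 2Dt; advection only shifts the center.
σ = √(2 × 0.407 × 1050) = 29.2 m.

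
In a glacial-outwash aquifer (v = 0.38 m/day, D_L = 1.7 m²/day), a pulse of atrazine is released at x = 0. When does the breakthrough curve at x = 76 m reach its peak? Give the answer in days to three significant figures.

For the 1D instantaneous-source solution, setting ∂C/∂t = 0 at fixed x gives v²t² + 2Dt − x² = 0, so t = (√(D² + v²x²) − D)/v².
√(D² + v²x²) = √(1.7² + 0.38² × 76²) = 28.93; v² = 0.1444.
t = (28.93 − 1.7)/0.1444 = 189 days (vs. the pure-advection estimate x/v = 200 d).

189 days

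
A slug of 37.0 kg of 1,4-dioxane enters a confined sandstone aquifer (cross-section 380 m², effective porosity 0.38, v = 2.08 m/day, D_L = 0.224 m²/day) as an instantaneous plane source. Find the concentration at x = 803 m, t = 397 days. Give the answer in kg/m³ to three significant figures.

For an instantaneous plane source, C(x,t) = M/(n_e·A·√(4πDt)) · exp(−(x−vt)²/(4Dt)), with n_e·A the pore (flow) area.
Plume center vt = 2.08 × 397 = 825.76 m, so the well at 803 m is 22.76 m upgradient of the peak.
√(4πDt) = 33.43 m, giving peak height M/(n_e·A·√(4πDt)) = 37.0/(0.38 × 380 × 33.43) = 0.007665 kg/m³.
(x−vt)²/(4Dt) = (-22.76)²/(4 × 0.224 × 397) = 1.456; exp(−1.456) = 0.2332.
C = 0.007665 × 0.2332 = 0.00179 kg/m³.

0.00179 kg/m³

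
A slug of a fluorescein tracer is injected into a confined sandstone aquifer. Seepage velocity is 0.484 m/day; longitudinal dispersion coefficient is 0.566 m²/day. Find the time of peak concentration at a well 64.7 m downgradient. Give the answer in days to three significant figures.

For the 1D instantaneous-source solution, setting ∂C/∂t = 0 at fixed x gives v²t² + 2Dt − x² = 0, so t = (√(D² + v²x²) − D)/v².
√(D² + v²x²) = √(0.566² + 0.484² × 64.7²) = 31.32; v² = 0.234256.
t = (31.32 − 0.566)/0.234256 = 131 days (vs. the pure-advection estimate x/v = 134 d).

131 days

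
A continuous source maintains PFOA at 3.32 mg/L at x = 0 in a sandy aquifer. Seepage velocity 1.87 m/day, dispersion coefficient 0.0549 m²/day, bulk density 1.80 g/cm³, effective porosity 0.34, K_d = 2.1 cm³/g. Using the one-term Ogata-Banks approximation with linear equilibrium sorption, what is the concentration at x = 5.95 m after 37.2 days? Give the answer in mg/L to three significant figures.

1.19 mg/L

Retardation factor R = 1 + ρ_b·K_d/n = 1 + 1.80 × 2.1/0.34 = 12.12.
Sorption retards both mechanisms: v_R = v/R = 0.1543 m/day, D_R = D/R = 0.004530 m²/day.
v_R·t = 0.1543 × 37.2 = 5.73996 m; 2√(D_R t) = 0.8210 m; argument = (5.95 − 5.73996)/0.8210 = 0.2558.
C = C₀ × ½·erfc(0.2558) = 3.32 × 0.3588 = 1.19 mg/L.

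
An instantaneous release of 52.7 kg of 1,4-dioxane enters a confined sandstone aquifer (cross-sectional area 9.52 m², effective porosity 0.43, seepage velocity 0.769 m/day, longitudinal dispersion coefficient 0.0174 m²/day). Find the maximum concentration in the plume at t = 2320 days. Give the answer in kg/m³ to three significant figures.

0.572 kg/m³

The peak of an instantaneous 1D plume sits at x = vt; there the Gaussian factor is 1 and C_max = M/(n_e·A·√(4πDt)), where n_e·A is the pore area the mass is dissolved in.
√(4πDt) = √(4π × 0.0174 × 2320) = 22.52 m, so C_max = 52.7/(0.43 × 9.52 × 22.52) = 0.572 kg/m³.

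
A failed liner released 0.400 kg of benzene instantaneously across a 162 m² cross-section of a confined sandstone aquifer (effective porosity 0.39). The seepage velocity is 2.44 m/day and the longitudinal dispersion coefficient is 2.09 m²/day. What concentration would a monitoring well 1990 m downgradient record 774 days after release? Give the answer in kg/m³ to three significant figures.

For an instantaneous plane source, C(x,t) = M/(n_e·A·√(4πDt)) · exp(−(x−vt)²/(4Dt)), with n_e·A the pore (flow) area.
Plume center vt = 2.44 × 774 = 1888.56 m, so the well at 1990 m is 101.44 m downgradient of the peak.
√(4πDt) = 142.6 m, giving peak height M/(n_e·A·√(4πDt)) = 0.400/(0.39 × 162 × 142.6) = 4.440e-05 kg/m³.
(x−vt)²/(4Dt) = (101.44)²/(4 × 2.09 × 774) = 1.590; exp(−1.590) = 0.2039.
C = 4.440e-05 × 0.2039 = 9.05e-06 kg/m³.

9.05e-06 kg/m³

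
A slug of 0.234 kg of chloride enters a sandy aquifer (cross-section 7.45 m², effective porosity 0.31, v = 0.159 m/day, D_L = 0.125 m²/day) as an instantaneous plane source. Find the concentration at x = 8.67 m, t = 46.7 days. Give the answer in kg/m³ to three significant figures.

For an instantaneous plane source, C(x,t) = M/(n_e·A·√(4πDt)) · exp(−(x−vt)²/(4Dt)), with n_e·A the pore (flow) area.
Plume center vt = 0.159 × 46.7 = 7.4253 m, so the well at 8.67 m is 1.2447 m downgradient of the peak.
√(4πDt) = 8.565 m, giving peak height M/(n_e·A·√(4πDt)) = 0.234/(0.31 × 7.45 × 8.565) = 0.01183 kg/m³.
(x−vt)²/(4Dt) = (1.2447)²/(4 × 0.125 × 46.7) = 0.06635; exp(−0.06635) = 0.9358.
C = 0.01183 × 0.9358 = 0.0111 kg/m³.

0.0111 kg/m³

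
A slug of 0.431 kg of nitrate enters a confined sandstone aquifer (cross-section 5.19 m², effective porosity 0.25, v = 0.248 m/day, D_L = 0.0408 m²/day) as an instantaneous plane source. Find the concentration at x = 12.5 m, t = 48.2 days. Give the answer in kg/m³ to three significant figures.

For an instantaneous plane source, C(x,t) = M/(n_e·A·√(4πDt)) · exp(−(x−vt)²/(4Dt)), with n_e·A the pore (flow) area.
Plume center vt = 0.248 × 48.2 = 11.9536 m, so the well at 12.5 m is 0.5464 m downgradient of the peak.
√(4πDt) = 4.971 m, giving peak height M/(n_e·A·√(4πDt)) = 0.431/(0.25 × 5.19 × 4.971) = 0.06682 kg/m³.
(x−vt)²/(4Dt) = (0.5464)²/(4 × 0.0408 × 48.2) = 0.03795; exp(−0.03795) = 0.9628.
C = 0.06682 × 0.9628 = 0.0643 kg/m³.

0.0643 kg/m³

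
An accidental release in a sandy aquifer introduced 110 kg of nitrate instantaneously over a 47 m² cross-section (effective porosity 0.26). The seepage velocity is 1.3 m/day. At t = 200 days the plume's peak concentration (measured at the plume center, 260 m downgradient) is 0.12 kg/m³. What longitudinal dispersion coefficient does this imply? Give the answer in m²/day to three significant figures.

At the plume center C_max = M/(n_e·A·√(4πDt)), so D = M²/(4πt·(n_e·A·C_max)²).
n_e·A·C_max = 0.26 × 47 × 0.12 = 1.466 kg/m.
D = 110²/(4π × 200 × 1.466²) = 2.24 m²/day.

2.24 m²/day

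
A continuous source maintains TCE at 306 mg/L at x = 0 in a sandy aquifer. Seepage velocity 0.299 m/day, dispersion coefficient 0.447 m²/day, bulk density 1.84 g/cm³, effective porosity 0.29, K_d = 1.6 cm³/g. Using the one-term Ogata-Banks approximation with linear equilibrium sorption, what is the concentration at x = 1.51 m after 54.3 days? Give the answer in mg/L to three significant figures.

Retardation factor R = 1 + ρ_b·K_d/n = 1 + 1.84 × 1.6/0.29 = 11.15.
Sorption retards both mechanisms: v_R = v/R = 0.02682 m/day, D_R = D/R = 0.04009 m²/day.
v_R·t = 0.02682 × 54.3 = 1.456326 m; 2√(D_R t) = 2.951 m; argument = (1.51 − 1.456326)/2.951 = 0.01819.
C = C₀ × ½·erfc(0.01819) = 306 × 0.4897 = 150 mg/L.

150 mg/L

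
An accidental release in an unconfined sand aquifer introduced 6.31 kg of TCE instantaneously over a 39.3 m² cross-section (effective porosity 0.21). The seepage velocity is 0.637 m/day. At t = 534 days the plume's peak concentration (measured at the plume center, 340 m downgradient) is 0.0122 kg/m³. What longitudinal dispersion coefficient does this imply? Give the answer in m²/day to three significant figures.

At the plume center C_max = M/(n_e·A·√(4πDt)), so D = M²/(4πt·(n_e·A·C_max)²).
n_e·A·C_max = 0.21 × 39.3 × 0.0122 = 0.1007 kg/m.
D = 6.31²/(4π × 534 × 0.1007²) = 0.585 m²/day.

0.585 m²/day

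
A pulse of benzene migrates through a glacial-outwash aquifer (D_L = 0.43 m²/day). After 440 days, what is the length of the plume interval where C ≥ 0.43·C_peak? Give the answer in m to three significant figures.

The plume is Gaussian with σ = √(2Dt) = √(2 × 0.43 × 440) = 19.45 m.
C/C_peak = exp(−Δx²/(2σ²)) = 0.43 ⇒ Δx = σ·√(−2 ln 0.43) = 19.45 × 1.299 = 25.27 m.
Width = 2Δx = 50.5 m.

50.5 m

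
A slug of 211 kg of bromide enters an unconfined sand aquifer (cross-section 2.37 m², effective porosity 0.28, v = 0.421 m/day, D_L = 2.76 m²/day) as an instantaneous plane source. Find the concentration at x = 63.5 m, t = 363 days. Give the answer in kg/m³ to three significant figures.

0.387 kg/m³

For an instantaneous plane source, C(x,t) = M/(n_e·A·√(4πDt)) · exp(−(x−vt)²/(4Dt)), with n_e·A the pore (flow) area.
Plume center vt = 0.421 × 363 = 152.823 m, so the well at 63.5 m is 89.323 m upgradient of the peak.
√(4πDt) = 112.2 m, giving peak height M/(n_e·A·√(4πDt)) = 211/(0.28 × 2.37 × 112.2) = 2.834 kg/m³.
(x−vt)²/(4Dt) = (-89.323)²/(4 × 2.76 × 363) = 1.991; exp(−1.991) = 0.1366.
C = 2.834 × 0.1366 = 0.387 kg/m³.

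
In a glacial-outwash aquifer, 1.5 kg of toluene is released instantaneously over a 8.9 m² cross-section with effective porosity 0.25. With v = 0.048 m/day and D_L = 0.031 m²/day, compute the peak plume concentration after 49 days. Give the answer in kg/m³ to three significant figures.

The peak of an instantaneous 1D plume sits at x = vt; there the Gaussian factor is 1 and C_max = M/(n_e·A·√(4πDt)), where n_e·A is the pore area the mass is dissolved in.
√(4πDt) = √(4π × 0.031 × 49) = 4.369 m, so C_max = 1.5/(0.25 × 8.9 × 4.369) = 0.154 kg/m³.

0.154 kg/m³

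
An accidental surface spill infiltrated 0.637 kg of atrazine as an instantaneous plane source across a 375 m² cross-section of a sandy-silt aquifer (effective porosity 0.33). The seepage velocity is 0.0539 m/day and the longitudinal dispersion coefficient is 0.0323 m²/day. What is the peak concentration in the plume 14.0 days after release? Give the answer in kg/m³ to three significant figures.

0.00216 kg/m³

The peak of an instantaneous 1D plume sits at x = vt; there the Gaussian factor is 1 and C_max = M/(n_e·A·√(4πDt)), where n_e·A is the pore area the mass is dissolved in.
√(4πDt) = √(4π × 0.0323 × 14.0) = 2.384 m, so C_max = 0.637/(0.33 × 375 × 2.384) = 0.00216 kg/m³.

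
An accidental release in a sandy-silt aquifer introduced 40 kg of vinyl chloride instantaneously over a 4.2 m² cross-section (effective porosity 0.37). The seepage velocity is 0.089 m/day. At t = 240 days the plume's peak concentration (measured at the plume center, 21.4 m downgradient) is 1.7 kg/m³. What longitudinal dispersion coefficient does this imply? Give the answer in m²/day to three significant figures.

0.0760 m²/day

At the plume center C_max = M/(n_e·A·√(4πDt)), so D = M²/(4πt·(n_e·A·C_max)²).
n_e·A·C_max = 0.37 × 4.2 × 1.7 = 2.642 kg/m.
D = 40²/(4π × 240 × 2.642²) = 0.0760 m²/day.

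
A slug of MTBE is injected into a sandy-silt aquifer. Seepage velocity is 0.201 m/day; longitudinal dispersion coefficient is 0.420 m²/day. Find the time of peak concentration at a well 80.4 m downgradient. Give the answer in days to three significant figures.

For the 1D instantaneous-source solution, setting ∂C/∂t = 0 at fixed x gives v²t² + 2Dt − x² = 0, so t = (√(D² + v²x²) − D)/v².
√(D² + v²x²) = √(0.420² + 0.201² × 80.4²) = 16.17; v² = 0.040401.
t = (16.17 − 0.420)/0.040401 = 390 days (vs. the pure-advection estimate x/v = 400 d).

390 days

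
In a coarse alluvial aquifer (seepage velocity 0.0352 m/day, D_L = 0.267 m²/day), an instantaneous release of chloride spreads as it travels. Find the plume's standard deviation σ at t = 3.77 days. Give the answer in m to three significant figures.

1.42 m

Dispersive spreading gives a Gaussian with σ² = 2Dt; advection only shifts the center.
σ = √(2 × 0.267 × 3.77) = 1.42 m.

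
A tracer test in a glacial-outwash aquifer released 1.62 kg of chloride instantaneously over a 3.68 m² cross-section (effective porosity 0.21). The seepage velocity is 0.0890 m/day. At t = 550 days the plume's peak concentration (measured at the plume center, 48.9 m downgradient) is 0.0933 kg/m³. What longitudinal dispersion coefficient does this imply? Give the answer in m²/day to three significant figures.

At the plume center C_max = M/(n_e·A·√(4πDt)), so D = M²/(4πt·(n_e·A·C_max)²).
n_e·A·C_max = 0.21 × 3.68 × 0.0933 = 0.07210 kg/m.
D = 1.62²/(4π × 550 × 0.07210²) = 0.0730 m²/day.

0.0730 m²/day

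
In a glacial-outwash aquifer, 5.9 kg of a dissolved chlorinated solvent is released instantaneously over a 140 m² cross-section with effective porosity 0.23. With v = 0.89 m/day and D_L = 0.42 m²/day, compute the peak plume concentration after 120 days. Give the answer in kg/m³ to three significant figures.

0.00728 kg/m³

The peak of an instantaneous 1D plume sits at x = vt; there the Gaussian factor is 1 and C_max = M/(n_e·A·√(4πDt)), where n_e·A is the pore area the mass is dissolved in.
√(4πDt) = √(4π × 0.42 × 120) = 25.17 m, so C_max = 5.9/(0.23 × 140 × 25.17) = 0.00728 kg/m³.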